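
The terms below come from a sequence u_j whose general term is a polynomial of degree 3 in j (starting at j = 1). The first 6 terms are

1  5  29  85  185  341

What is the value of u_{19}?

1st diffs: 4, 24, 56, 100, 156.
2nd diffs: 20, 32, 44, 56.
3rd diffs: 12, 12, 12 (constant).
Newton forward-difference form: u_j = 1 + 4·C(j-1,1) + 20·C(j-1,2) + 12·C(j-1,3).
At j = 19: j-1 = 18, so u_{19} = 1 + 72 + 3060 + 9792 = 12925.

12925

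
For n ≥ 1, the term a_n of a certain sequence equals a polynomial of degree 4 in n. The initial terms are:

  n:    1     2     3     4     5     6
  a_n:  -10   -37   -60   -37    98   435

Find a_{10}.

1st diffs: -27, -23, 23, 135, 337.
2nd diffs: 4, 46, 112, 202.
3rd diffs: 42, 66, 90.
4th diffs: 24, 24 (constant).
Newton forward-difference form: a_n = -10 + (-27)·C(n-1,1) + 4·C(n-1,2) + 42·C(n-1,3) + 24·C(n-1,4).
At n = 10: n-1 = 9, so a_{10} = -10 - 243 + 144 + 3528 + 3024 = 6443.

6443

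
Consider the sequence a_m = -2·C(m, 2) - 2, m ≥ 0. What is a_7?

-44

C(7, 2) = 21, so a_7 = -44.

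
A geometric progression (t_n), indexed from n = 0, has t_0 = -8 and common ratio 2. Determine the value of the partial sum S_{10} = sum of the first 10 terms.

-8184

t_n = (-8)·2^(n-0).
S = (-8)·(2^10 - 1)/(2 - 1) = (-8)·(1024 - 1)/(1) = -8184.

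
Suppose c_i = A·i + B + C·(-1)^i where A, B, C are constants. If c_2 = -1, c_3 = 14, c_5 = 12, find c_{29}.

-12

Write the equations: 2A + B + C = -1; 3A + B - C = 14; 5A + B - C = 12.
Subtracting the first from the second: A - 2C = 15.
Subtracting the second from the third: 2A = -2.
Solving: C = -8, A = -1, then B = 9.
Hence c_{29} = -1·29 + 9 + (-8)·(-1) = -12.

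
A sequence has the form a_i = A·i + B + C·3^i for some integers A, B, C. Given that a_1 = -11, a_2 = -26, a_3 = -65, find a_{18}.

At i = 1, 2, 3: A + B + 3C = -11; 2A + B + 9C = -26; 3A + B + 27C = -65.
Subtracting the first from the second: A + 6C = -15.
Subtracting the second from the third: A + 18C = -39.
Solving: C = -2, A = -3, then B = -2.
So a_i = -3·i + (-2) + (-2)·3^i; at i=18 this is -774841034.

-774841034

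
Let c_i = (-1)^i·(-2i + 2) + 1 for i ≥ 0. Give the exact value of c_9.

17

(-1)^9 = -1; -2i + 2 at i=9 is -16; so c_9 = 17.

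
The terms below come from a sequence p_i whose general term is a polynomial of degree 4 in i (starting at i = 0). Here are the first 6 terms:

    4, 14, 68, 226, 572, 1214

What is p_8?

1st diffs: 10, 54, 158, 346, 642.
2nd diffs: 44, 104, 188, 296.
3rd diffs: 60, 84, 108.
4th diffs: 24, 24 (constant).
Newton forward-difference form: p_i = 4 + 10·C(i,1) + 44·C(i,2) + 60·C(i,3) + 24·C(i,4).
At i = 8: i = 8, so p_8 = 4 + 80 + 1232 + 3360 + 1680 = 6356.

6356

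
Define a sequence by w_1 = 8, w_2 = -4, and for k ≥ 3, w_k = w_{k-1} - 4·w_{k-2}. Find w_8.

Iterate the recurrence:
w_3 = -36, w_4 = -20, w_5 = 124, w_6 = 204, w_7 = -292, w_8 = -1108.

-1108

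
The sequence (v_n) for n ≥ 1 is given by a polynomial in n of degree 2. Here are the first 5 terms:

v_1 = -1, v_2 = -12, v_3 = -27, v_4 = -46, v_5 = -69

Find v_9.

-201

1st diffs: -11, -15, -19, -23.
2nd diffs: -4, -4, -4 (constant).
Newton forward-difference form: v_n = -1 + (-11)·C(n-1,1) + (-4)·C(n-1,2).
At n = 9: n-1 = 8, so v_9 = -1 - 88 - 112 = -201.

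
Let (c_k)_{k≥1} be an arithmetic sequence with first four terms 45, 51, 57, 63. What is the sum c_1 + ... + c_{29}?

Common difference d = 6.
c_k = 45 + (k - 1)·6.
c_{29} = 213; S = 29·(45 + 213)/2 = 3741.

3741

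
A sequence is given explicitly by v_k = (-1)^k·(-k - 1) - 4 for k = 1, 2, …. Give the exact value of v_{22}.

(-1)^22 = 1; -k - 1 at k=22 is -23; so v_{22} = -27.

-27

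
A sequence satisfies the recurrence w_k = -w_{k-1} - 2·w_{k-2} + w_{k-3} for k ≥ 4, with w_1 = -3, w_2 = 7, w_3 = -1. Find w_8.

Compute successive terms:
w_4 = -16;  w_5 = 25;  w_6 = 6;  w_7 = -72;  w_8 = 85.

85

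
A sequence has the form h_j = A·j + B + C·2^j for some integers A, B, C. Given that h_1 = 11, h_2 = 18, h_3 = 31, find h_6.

Write the equations: A + B + 2C = 11; 2A + B + 4C = 18; 3A + B + 8C = 31.
Subtracting the first from the second: A + 2C = 7.
Subtracting the second from the third: A + 4C = 13.
Solving: C = 3, A = 1, then B = 4.
So h_j = 1·j + 4 + 3·2^j; at j=6 this is 202.

202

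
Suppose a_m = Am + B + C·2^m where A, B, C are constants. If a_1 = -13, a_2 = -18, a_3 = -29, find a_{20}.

-3145716

The three given values yield: A + B + 2C = -13; 2A + B + 4C = -18; 3A + B + 8C = -29.
Subtracting the first from the second: A + 2C = -5.
Subtracting the second from the third: A + 4C = -11.
Solving: C = -3, A = 1, then B = -8.
So a_m = 1·m + (-8) + (-3)·2^m; at m=20 this is -3145716.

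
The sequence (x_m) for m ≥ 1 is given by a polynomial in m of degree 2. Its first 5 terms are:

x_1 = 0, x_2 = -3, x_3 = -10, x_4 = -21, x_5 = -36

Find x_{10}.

-171

1st diffs: -3, -7, -11, -15.
2nd diffs: -4, -4, -4 (constant).
Newton forward-difference form: x_m = (-3)·C(m-1,1) + (-4)·C(m-1,2).
At m = 10: m-1 = 9, so x_{10} = -27 - 144 = -171.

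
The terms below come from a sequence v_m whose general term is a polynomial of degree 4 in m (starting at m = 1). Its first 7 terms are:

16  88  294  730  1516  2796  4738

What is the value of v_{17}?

114688

1st diffs: 72, 206, 436, 786, 1280, 1942.
2nd diffs: 134, 230, 350, 494, 662.
3rd diffs: 96, 120, 144, 168.
4th diffs: 24, 24, 24 (constant).
So v_m = m^4 + 6m^3 + 6m^2 - 3m + 6.
Evaluating at m = 17 gives v_{17} = 114688.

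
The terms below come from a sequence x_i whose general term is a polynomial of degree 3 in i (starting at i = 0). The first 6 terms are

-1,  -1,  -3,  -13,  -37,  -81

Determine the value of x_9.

-577

1st diffs: 0, -2, -10, -24, -44.
2nd diffs: -2, -8, -14, -20.
3rd diffs: -6, -6, -6 (constant).
Newton forward-difference form: x_i = -1 + (-2)·C(i,2) + (-6)·C(i,3).
At i = 9: i = 9, so x_9 = -1 - 72 - 504 = -577.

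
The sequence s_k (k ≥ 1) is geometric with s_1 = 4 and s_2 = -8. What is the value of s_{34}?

-34359738368

Common ratio r = -2.
s_k = 4·(-2)^(k-1).
s_{34} = 4·(-2)^33 = -34359738368.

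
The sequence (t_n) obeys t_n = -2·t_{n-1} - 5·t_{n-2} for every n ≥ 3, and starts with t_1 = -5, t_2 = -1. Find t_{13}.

-27877

t_3 = 27; t_4 = -49; t_5 = -37; …; t_{10} = -3841; t_{11} = -10533; t_{12} = 40271; t_{13} = -27877.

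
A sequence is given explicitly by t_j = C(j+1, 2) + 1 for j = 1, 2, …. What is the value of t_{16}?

C(17, 2) = 136, so t_{16} = 137.

137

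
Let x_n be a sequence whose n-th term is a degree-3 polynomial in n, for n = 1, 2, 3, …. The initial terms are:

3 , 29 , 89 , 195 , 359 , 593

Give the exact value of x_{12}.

1st diffs: 26, 60, 106, 164, 234.
2nd diffs: 34, 46, 58, 70.
3rd diffs: 12, 12, 12 (constant).
Newton forward-difference form: x_n = 3 + 26·C(n-1,1) + 34·C(n-1,2) + 12·C(n-1,3).
At n = 12: n-1 = 11, so x_{12} = 3 + 286 + 1870 + 1980 = 4139.

4139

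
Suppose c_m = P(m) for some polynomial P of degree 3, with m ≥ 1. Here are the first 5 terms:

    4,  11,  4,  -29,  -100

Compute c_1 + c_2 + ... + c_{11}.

-5841

1st diffs: 7, -7, -33, -71.
2nd diffs: -14, -26, -38.
3rd diffs: -12, -12 (constant).
Newton forward-difference form: c_m = 4 + 7·C(m-1,1) + (-14)·C(m-1,2) + (-12)·C(m-1,3).
Continuing: …, -221, -404, -661, -1004, …, c_{11} = -1996.
Summing m = 1..11 (11 terms) gives -5841.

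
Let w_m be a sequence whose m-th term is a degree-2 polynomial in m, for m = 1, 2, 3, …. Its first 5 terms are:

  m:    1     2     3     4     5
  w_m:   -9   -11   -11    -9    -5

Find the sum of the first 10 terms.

60

1st diffs: -2, 0, 2, 4.
2nd diffs: 2, 2, 2 (constant).
So w_m = m^2 - 5m - 5.
Continuing: …, 1, 9, 19, 31, …, w_{10} = 45.
Summing m = 1..10 (10 terms) gives 60.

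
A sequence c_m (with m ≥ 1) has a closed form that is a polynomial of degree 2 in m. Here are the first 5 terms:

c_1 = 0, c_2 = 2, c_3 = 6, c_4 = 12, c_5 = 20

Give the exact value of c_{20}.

380

1st diffs: 2, 4, 6, 8.
2nd diffs: 2, 2, 2 (constant).
Newton forward-difference form: c_m = 2·C(m-1,1) + 2·C(m-1,2).
At m = 20: m-1 = 19, so c_{20} = 38 + 342 = 380.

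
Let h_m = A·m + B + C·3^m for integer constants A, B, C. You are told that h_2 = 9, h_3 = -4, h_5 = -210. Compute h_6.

Write the equations: 2A + B + 9C = 9; 3A + B + 27C = -4; 5A + B + 243C = -210.
Subtracting the first from the second: A + 18C = -13.
Subtracting the second from the third: 2A + 216C = -206.
Solving: C = -1, A = 5, then B = 8.
Therefore h_6 = 30 + 8 + (-1)·729 = -691.

-691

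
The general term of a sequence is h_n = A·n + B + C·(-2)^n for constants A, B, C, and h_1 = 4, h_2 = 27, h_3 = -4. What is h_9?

-1486

The three given values yield: A + B - 2C = 4; 2A + B + 4C = 27; 3A + B - 8C = -4.
Subtracting the first from the second: A + 6C = 23.
Subtracting the second from the third: A - 12C = -31.
Solving: C = 3, A = 5, then B = 5.
Therefore h_9 = 45 + 5 + 3·(-512) = -1486.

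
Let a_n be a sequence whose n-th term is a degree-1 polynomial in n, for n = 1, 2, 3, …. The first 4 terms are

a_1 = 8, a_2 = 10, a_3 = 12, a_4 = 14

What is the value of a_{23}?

52

1st diffs: 2, 2, 2 (constant).
So a_n = 2n + 6.
Evaluating at n = 23 gives a_{23} = 52.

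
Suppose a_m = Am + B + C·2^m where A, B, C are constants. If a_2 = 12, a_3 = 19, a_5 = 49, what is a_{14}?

16428

Write the equations: 2A + B + 4C = 12; 3A + B + 8C = 19; 5A + B + 32C = 49.
Subtracting the first from the second: A + 4C = 7.
Subtracting the second from the third: 2A + 24C = 30.
Solving: C = 1, A = 3, then B = 2.
So a_m = 3·m + 2 + 1·2^m; at m=14 this is 16428.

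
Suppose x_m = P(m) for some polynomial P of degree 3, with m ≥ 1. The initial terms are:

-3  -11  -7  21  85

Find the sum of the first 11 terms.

5467

1st diffs: -8, 4, 28, 64.
2nd diffs: 12, 24, 36.
3rd diffs: 12, 12 (constant).
Newton forward-difference form: x_m = -3 + (-8)·C(m-1,1) + 12·C(m-1,2) + 12·C(m-1,3).
Continuing: …, 197, 369, 613, 941, …, x_{11} = 1897.
Summing m = 1..11 (11 terms) gives 5467.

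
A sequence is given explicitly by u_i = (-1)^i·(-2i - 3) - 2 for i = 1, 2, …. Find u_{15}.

(-1)^15 = -1; -2i - 3 at i=15 is -33; so u_{15} = 31.

31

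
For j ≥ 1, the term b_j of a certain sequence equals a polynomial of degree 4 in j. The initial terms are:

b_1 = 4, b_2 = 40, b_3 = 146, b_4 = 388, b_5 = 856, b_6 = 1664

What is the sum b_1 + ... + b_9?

18552

1st diffs: 36, 106, 242, 468, 808.
2nd diffs: 70, 136, 226, 340.
3rd diffs: 66, 90, 114.
4th diffs: 24, 24 (constant).
Newton forward-difference form: b_j = 4 + 36·C(j-1,1) + 70·C(j-1,2) + 66·C(j-1,3) + 24·C(j-1,4).
Continuing: 2950, 4876, 7628.
Summing j = 1..9 (9 terms) gives 18552.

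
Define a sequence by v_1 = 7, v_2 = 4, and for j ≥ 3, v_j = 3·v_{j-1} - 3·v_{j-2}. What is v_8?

Step forward from the initial values:
v_3 = -9;  v_4 = -39;  v_5 = -90;  v_6 = -153;  v_7 = -189;  v_8 = -108.

-108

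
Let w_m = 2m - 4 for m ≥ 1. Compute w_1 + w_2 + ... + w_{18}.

Over m = 1..18: Σm = 171.
Total = (2)·171 + (-4)·18 = 270.

270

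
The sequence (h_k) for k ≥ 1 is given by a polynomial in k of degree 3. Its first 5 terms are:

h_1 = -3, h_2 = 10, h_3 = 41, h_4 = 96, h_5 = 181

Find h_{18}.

6746

1st diffs: 13, 31, 55, 85.
2nd diffs: 18, 24, 30.
3rd diffs: 6, 6 (constant).
Newton forward-difference form: h_k = -3 + 13·C(k-1,1) + 18·C(k-1,2) + 6·C(k-1,3).
At k = 18: k-1 = 17, so h_{18} = -3 + 221 + 2448 + 4080 = 6746.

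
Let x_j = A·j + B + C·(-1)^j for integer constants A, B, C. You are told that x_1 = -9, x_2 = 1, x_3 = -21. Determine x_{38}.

-215

The three given values yield: A + B - C = -9; 2A + B + C = 1; 3A + B - C = -21.
Subtracting the first from the second: A + 2C = 10.
Subtracting the second from the third: A - 2C = -22.
Solving: C = 8, A = -6, then B = 5.
Hence x_{38} = -6·38 + 5 + 8·1 = -215.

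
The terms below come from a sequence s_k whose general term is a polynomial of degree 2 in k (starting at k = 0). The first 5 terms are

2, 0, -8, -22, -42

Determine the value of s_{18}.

-952

1st diffs: -2, -8, -14, -20.
2nd diffs: -6, -6, -6 (constant).
So s_k = -3k^2 + k + 2.
Evaluating at k = 18 gives s_{18} = -952.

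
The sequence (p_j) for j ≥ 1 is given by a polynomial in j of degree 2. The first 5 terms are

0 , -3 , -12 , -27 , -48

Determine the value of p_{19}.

1st diffs: -3, -9, -15, -21.
2nd diffs: -6, -6, -6 (constant).
Newton forward-difference form: p_j = (-3)·C(j-1,1) + (-6)·C(j-1,2).
At j = 19: j-1 = 18, so p_{19} = -54 - 918 = -972.

-972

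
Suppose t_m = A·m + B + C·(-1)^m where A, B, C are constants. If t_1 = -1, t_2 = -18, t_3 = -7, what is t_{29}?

-85

Write the equations: A + B - C = -1; 2A + B + C = -18; 3A + B - C = -7.
Subtracting the first from the second: A + 2C = -17.
Subtracting the second from the third: A - 2C = 11.
Solving: C = -7, A = -3, then B = -5.
Hence t_{29} = -3·29 + (-5) + (-7)·(-1) = -85.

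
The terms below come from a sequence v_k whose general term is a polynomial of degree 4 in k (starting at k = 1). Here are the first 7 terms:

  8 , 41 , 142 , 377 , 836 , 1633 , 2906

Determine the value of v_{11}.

16358

1st diffs: 33, 101, 235, 459, 797, 1273.
2nd diffs: 68, 134, 224, 338, 476.
3rd diffs: 66, 90, 114, 138.
4th diffs: 24, 24, 24 (constant).
Newton forward-difference form: v_k = 8 + 33·C(k-1,1) + 68·C(k-1,2) + 66·C(k-1,3) + 24·C(k-1,4).
At k = 11: k-1 = 10, so v_{11} = 8 + 330 + 3060 + 7920 + 5040 = 16358.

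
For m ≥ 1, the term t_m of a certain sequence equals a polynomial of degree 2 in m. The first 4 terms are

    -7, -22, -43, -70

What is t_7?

1st diffs: -15, -21, -27.
2nd diffs: -6, -6 (constant).
Newton forward-difference form: t_m = -7 + (-15)·C(m-1,1) + (-6)·C(m-1,2).
At m = 7: m-1 = 6, so t_7 = -7 - 90 - 90 = -187.

-187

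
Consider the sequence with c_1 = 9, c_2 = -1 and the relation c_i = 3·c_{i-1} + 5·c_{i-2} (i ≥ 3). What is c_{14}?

223521479

Compute successive terms:
c_3 = 42, c_4 = 121, c_5 = 573, …, c_{11} = 3033057, c_{12} = 12716116, c_{13} = 53313633, c_{14} = 223521479.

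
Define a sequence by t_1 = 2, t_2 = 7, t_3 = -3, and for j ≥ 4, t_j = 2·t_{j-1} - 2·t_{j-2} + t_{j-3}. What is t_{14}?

Iterate the recurrence:
t_4 = -18; t_5 = -23; t_6 = -13; …; t_{11} = -23; t_{12} = -13; t_{13} = 2; t_{14} = 7.

7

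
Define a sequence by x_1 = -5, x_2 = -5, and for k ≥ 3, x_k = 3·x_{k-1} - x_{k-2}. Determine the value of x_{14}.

Iterate the recurrence:
x_3 = -10  x_4 = -25  x_5 = -65  …  x_{11} = -20905  x_{12} = -54730  x_{13} = -143285  x_{14} = -375125.

-375125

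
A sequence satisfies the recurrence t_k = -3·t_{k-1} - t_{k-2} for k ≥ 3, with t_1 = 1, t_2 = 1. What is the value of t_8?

Compute successive terms:
t_3 = -4  t_4 = 11  t_5 = -29  t_6 = 76  t_7 = -199  t_8 = 521.

521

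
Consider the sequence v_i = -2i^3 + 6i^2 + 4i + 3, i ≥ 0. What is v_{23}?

-21065

v_{23} = -2·23^3 + 6·23^2 + 4·23 + 3 = -21065.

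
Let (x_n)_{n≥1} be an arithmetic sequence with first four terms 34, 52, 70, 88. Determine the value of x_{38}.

Common difference d = 18.
x_n = 34 + (n - 1)·18.
x_{38} = 34 + 37·18 = 700.

700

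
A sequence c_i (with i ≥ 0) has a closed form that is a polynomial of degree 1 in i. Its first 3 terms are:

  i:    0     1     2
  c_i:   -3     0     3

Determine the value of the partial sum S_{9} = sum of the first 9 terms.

1st diffs: 3, 3 (constant).
So c_i = 3i - 3.
Continuing: …, 6, 9, 12, 15, …, c_8 = 21.
Summing i = 0..8 (9 terms) gives 81.

81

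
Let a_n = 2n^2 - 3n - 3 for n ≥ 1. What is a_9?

a_9 = 2·9^2 - 3·9 - 3 = 132.

132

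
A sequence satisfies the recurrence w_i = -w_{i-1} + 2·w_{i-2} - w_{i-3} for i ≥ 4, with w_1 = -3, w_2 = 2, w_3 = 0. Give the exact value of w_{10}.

476

Step forward from the initial values:
w_4 = 7  w_5 = -9  w_6 = 23  w_7 = -48  w_8 = 103  w_9 = -222  w_{10} = 476.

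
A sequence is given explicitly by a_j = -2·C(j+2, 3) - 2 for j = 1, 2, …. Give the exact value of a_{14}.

-1122

C(16, 3) = 560, so a_{14} = -1122.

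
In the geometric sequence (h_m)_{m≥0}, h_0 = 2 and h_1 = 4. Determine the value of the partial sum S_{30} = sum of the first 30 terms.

2147483646

Common ratio r = 2.
h_m = 2·2^(m-0).
S = 2·(2^30 - 1)/(2 - 1) = 2·(1073741824 - 1)/(1) = 2147483646.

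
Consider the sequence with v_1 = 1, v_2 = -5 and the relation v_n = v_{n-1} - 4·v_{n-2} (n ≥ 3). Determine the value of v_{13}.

Applying the relation repeatedly:
v_3 = -9;  v_4 = 11;  v_5 = 47;  …;  v_{10} = 1331;  v_{11} = -841;  v_{12} = -6165;  v_{13} = -2801.

-2801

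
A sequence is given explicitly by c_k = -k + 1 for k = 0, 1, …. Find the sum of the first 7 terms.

Over k = 0..6: Σk = 21.
Total = (-1)·21 + (1)·7 = -14.

-14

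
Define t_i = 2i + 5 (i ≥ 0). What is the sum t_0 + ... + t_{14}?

285

Over i = 0..14: Σi = 105.
Total = (2)·105 + (5)·15 = 285.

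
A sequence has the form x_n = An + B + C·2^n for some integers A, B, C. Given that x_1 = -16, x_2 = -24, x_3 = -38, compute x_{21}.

Plug in n = 1, 2, 3: A + B + 2C = -16; 2A + B + 4C = -24; 3A + B + 8C = -38.
Subtracting the first from the second: A + 2C = -8.
Subtracting the second from the third: A + 4C = -14.
Solving: C = -3, A = -2, then B = -8.
Therefore x_{21} = -42 + (-8) + (-3)·2097152 = -6291506.

-6291506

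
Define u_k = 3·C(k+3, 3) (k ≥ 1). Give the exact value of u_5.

168

C(8, 3) = 56, so u_5 = 168.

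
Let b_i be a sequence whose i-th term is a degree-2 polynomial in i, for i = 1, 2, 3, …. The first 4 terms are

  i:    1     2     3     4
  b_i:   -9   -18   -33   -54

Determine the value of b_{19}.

-1089

1st diffs: -9, -15, -21.
2nd diffs: -6, -6 (constant).
So b_i = -3i^2 - 6.
Evaluating at i = 19 gives b_{19} = -1089.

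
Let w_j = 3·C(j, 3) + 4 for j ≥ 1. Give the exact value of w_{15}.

1369

C(15, 3) = 455, so w_{15} = 1369.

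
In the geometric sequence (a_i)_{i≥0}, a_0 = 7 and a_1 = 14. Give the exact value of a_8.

1792

Common ratio r = 2.
a_i = 7·2^(i-0).
a_8 = 7·2^8 = 1792.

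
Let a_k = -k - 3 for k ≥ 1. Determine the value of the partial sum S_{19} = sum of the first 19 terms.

-247

Over k = 1..19: Σk = 190.
Total = (-1)·190 + (-3)·19 = -247.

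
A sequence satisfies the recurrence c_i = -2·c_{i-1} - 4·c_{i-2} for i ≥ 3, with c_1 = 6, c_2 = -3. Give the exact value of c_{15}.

-73728

Applying the relation repeatedly:
c_3 = -18;  c_4 = 48;  c_5 = -24;  …;  c_{12} = -9216;  c_{13} = 24576;  c_{14} = -12288;  c_{15} = -73728.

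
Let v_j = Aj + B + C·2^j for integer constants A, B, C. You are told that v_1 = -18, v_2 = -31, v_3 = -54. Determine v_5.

At j = 1, 2, 3: A + B + 2C = -18; 2A + B + 4C = -31; 3A + B + 8C = -54.
Subtracting the first from the second: A + 2C = -13.
Subtracting the second from the third: A + 4C = -23.
Solving: C = -5, A = -3, then B = -5.
Therefore v_5 = -15 + (-5) + (-5)·32 = -180.

-180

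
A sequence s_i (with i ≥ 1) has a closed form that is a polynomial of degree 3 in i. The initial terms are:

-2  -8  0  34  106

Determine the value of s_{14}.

1st diffs: -6, 8, 34, 72.
2nd diffs: 14, 26, 38.
3rd diffs: 12, 12 (constant).
Newton forward-difference form: s_i = -2 + (-6)·C(i-1,1) + 14·C(i-1,2) + 12·C(i-1,3).
At i = 14: i-1 = 13, so s_{14} = -2 - 78 + 1092 + 3432 = 4444.

4444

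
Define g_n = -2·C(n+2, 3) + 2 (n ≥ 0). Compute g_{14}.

-1118

C(16, 3) = 560, so g_{14} = -1118.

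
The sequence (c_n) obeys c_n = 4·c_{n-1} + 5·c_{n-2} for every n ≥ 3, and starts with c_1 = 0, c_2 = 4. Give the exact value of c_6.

2084

c_3 = 16, c_4 = 84, c_5 = 416, c_6 = 2084.
(Characteristic roots are 5 and -1.)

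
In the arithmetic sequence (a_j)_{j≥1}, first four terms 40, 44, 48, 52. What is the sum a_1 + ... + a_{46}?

Common difference d = 4.
a_j = 40 + (j - 1)·4.
a_{46} = 220; S = 46·(40 + 220)/2 = 5980.

5980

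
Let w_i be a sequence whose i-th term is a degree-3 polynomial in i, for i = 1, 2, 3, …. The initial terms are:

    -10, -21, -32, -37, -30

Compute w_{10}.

395

1st diffs: -11, -11, -5, 7.
2nd diffs: 0, 6, 12.
3rd diffs: 6, 6 (constant).
So w_i = i^3 - 6i^2 - 5.
Evaluating at i = 10 gives w_{10} = 395.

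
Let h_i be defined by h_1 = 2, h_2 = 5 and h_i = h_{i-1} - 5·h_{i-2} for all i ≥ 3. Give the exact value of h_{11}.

Step forward from the initial values:
h_3 = -5, h_4 = -30, h_5 = -5, h_6 = 145, h_7 = 170, h_8 = -555, h_9 = -1405, h_{10} = 1370, h_{11} = 8395.

8395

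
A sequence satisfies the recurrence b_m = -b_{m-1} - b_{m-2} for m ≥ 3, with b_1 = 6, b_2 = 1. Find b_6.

-7

Compute successive terms:
b_3 = -7; b_4 = 6; b_5 = 1; b_6 = -7.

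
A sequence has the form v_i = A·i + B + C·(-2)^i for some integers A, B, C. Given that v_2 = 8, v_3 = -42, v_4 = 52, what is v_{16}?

Plug in i = 2, 3, 4: 2A + B + 4C = 8; 3A + B - 8C = -42; 4A + B + 16C = 52.
Subtracting the first from the second: A - 12C = -50.
Subtracting the second from the third: A + 24C = 94.
Solving: C = 4, A = -2, then B = -4.
So v_i = -2·i + (-4) + 4·(-2)^i; at i=16 this is 262108.

262108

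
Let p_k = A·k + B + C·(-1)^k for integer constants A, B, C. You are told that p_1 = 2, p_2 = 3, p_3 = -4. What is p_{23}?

-64

The three given values yield: A + B - C = 2; 2A + B + C = 3; 3A + B - C = -4.
Subtracting the first from the second: A + 2C = 1.
Subtracting the second from the third: A - 2C = -7.
Solving: C = 2, A = -3, then B = 7.
Therefore p_{23} = -69 + 7 + 2·(-1) = -64.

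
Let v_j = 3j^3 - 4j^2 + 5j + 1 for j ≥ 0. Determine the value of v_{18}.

v_{18} = 3·18^3 - 4·18^2 + 5·18 + 1 = 16291.

16291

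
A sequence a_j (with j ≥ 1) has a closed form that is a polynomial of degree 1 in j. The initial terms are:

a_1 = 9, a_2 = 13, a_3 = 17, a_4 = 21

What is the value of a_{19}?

81

1st diffs: 4, 4, 4 (constant).
So a_j = 4j + 5.
Evaluating at j = 19 gives a_{19} = 81.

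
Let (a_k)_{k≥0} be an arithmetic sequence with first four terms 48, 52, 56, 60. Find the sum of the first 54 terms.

Common difference d = 4.
a_k = 48 + (k - 0)·4.
a_{53} = 260; S = 54·(48 + 260)/2 = 8316.

8316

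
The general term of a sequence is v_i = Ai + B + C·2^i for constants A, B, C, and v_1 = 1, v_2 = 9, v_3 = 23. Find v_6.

197

Write the equations: A + B + 2C = 1; 2A + B + 4C = 9; 3A + B + 8C = 23.
Subtracting the first from the second: A + 2C = 8.
Subtracting the second from the third: A + 4C = 14.
Solving: C = 3, A = 2, then B = -7.
So v_i = 2·i + (-7) + 3·2^i; at i=6 this is 197.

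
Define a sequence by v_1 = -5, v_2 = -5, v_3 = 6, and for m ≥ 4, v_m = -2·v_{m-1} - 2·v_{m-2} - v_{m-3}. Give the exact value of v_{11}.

-13

Step forward from the initial values:
v_4 = 3, v_5 = -13, v_6 = 14, v_7 = -5, v_8 = -5, v_9 = 6, v_{10} = 3, v_{11} = -13.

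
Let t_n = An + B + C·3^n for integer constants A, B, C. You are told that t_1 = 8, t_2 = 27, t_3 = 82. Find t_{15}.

43046734

The three given values yield: A + B + 3C = 8; 2A + B + 9C = 27; 3A + B + 27C = 82.
Subtracting the first from the second: A + 6C = 19.
Subtracting the second from the third: A + 18C = 55.
Solving: C = 3, A = 1, then B = -2.
Therefore t_{15} = 15 + (-2) + 3·14348907 = 43046734.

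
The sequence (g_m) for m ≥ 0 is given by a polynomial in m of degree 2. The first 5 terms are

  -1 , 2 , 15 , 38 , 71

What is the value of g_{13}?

818

1st diffs: 3, 13, 23, 33.
2nd diffs: 10, 10, 10 (constant).
So g_m = 5m^2 - 2m - 1.
Evaluating at m = 13 gives g_{13} = 818.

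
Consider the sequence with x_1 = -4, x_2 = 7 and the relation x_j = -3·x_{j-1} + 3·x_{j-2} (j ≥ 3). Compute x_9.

Step forward from the initial values:
x_3 = -33, x_4 = 120, x_5 = -459, x_6 = 1737, x_7 = -6588, x_8 = 24975, x_9 = -94689.

-94689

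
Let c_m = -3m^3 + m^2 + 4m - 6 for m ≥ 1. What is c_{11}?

c_{11} = -3·11^3 + 1·11^2 + 4·11 - 6 = -3834.

-3834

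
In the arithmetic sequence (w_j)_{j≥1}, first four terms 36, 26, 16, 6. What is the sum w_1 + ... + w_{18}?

Common difference d = -10.
w_j = 36 + (j - 1)·(-10).
w_{18} = -134; S = 18·(36 + (-134))/2 = -882.

-882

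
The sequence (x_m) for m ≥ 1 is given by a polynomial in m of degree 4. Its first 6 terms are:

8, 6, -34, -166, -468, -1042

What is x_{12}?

-18934

1st diffs: -2, -40, -132, -302, -574.
2nd diffs: -38, -92, -170, -272.
3rd diffs: -54, -78, -102.
4th diffs: -24, -24 (constant).
Newton forward-difference form: x_m = 8 + (-2)·C(m-1,1) + (-38)·C(m-1,2) + (-54)·C(m-1,3) + (-24)·C(m-1,4).
At m = 12: m-1 = 11, so x_{12} = 8 - 22 - 2090 - 8910 - 7920 = -18934.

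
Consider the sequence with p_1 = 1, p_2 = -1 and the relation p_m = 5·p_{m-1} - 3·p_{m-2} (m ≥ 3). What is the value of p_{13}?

Applying the relation repeatedly:
p_3 = -8  p_4 = -37  p_5 = -161  …  p_{10} = -237961  p_{11} = -1023893  p_{12} = -4405582  p_{13} = -18956231.

-18956231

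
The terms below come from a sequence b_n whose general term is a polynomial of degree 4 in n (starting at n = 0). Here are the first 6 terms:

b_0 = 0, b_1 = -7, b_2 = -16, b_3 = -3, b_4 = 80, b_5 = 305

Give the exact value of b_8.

2912

1st diffs: -7, -9, 13, 83, 225.
2nd diffs: -2, 22, 70, 142.
3rd diffs: 24, 48, 72.
4th diffs: 24, 24 (constant).
So b_n = n^4 - 2n^3 - 2n^2 - 4n.
Evaluating at n = 8 gives b_8 = 2912.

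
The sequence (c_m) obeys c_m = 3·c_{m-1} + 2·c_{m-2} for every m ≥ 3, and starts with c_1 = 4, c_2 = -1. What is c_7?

Applying the relation repeatedly:
c_3 = 5; c_4 = 13; c_5 = 49; c_6 = 173; c_7 = 617.

617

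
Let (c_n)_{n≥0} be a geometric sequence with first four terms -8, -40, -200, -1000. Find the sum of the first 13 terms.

Common ratio r = 5.
c_n = (-8)·5^(n-0).
S = (-8)·(5^13 - 1)/(5 - 1) = (-8)·(1220703125 - 1)/(4) = -2441406248.

-2441406248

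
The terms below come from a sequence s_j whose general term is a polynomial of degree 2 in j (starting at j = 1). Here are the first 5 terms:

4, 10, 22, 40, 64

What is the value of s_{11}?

1st diffs: 6, 12, 18, 24.
2nd diffs: 6, 6, 6 (constant).
So s_j = 3j^2 - 3j + 4.
Evaluating at j = 11 gives s_{11} = 334.

334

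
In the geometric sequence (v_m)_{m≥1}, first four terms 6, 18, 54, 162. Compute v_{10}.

Common ratio r = 3.
v_m = 6·3^(m-1).
v_{10} = 6·3^9 = 118098.

118098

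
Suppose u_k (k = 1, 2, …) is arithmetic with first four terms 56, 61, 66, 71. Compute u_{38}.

241

Common difference d = 5.
u_k = 56 + (k - 1)·5.
u_{38} = 56 + 37·5 = 241.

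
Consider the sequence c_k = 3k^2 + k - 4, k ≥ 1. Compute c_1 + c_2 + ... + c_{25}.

16800

Over k = 1..25: Σk = 325, Σk² = 5525.
Total = (3)·5525 + (1)·325 + (-4)·25 = 16800.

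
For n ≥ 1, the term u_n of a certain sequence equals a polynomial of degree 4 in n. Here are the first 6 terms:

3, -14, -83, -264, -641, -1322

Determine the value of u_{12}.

1st diffs: -17, -69, -181, -377, -681.
2nd diffs: -52, -112, -196, -304.
3rd diffs: -60, -84, -108.
4th diffs: -24, -24 (constant).
Newton forward-difference form: u_n = 3 + (-17)·C(n-1,1) + (-52)·C(n-1,2) + (-60)·C(n-1,3) + (-24)·C(n-1,4).
At n = 12: n-1 = 11, so u_{12} = 3 - 187 - 2860 - 9900 - 7920 = -20864.

-20864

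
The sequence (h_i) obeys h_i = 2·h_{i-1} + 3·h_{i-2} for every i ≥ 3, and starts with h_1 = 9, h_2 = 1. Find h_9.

16409

Applying the relation repeatedly:
h_3 = 29; h_4 = 61; h_5 = 209; h_6 = 601; h_7 = 1829; h_8 = 5461; h_9 = 16409.
(Characteristic roots are 3 and -1.)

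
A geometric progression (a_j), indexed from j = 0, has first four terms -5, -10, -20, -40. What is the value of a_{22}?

Common ratio r = 2.
a_j = (-5)·2^(j-0).
a_{22} = (-5)·2^22 = -20971520.

-20971520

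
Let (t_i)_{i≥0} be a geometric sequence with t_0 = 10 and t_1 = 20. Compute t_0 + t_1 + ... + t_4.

310

Common ratio r = 2.
t_i = 10·2^(i-0).
S = 10·(2^5 - 1)/(2 - 1) = 10·(32 - 1)/(1) = 310.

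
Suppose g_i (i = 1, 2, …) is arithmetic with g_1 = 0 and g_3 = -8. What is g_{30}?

Common difference d = (-8 - 0) / (3 - 1) = -4.
g_i = 0 + (i - 1)·(-4).
g_{30} = 0 + 29·(-4) = -116.

-116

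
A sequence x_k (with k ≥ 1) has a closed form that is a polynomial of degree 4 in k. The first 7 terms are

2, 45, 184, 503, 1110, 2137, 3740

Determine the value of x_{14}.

1st diffs: 43, 139, 319, 607, 1027, 1603.
2nd diffs: 96, 180, 288, 420, 576.
3rd diffs: 84, 108, 132, 156.
4th diffs: 24, 24, 24 (constant).
Newton forward-difference form: x_k = 2 + 43·C(k-1,1) + 96·C(k-1,2) + 84·C(k-1,3) + 24·C(k-1,4).
At k = 14: k-1 = 13, so x_{14} = 2 + 559 + 7488 + 24024 + 17160 = 49233.

49233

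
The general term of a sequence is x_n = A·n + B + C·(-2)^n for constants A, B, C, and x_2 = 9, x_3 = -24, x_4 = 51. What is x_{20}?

3145779

Plug in n = 2, 3, 4: 2A + B + 4C = 9; 3A + B - 8C = -24; 4A + B + 16C = 51.
Subtracting the first from the second: A - 12C = -33.
Subtracting the second from the third: A + 24C = 75.
Solving: C = 3, A = 3, then B = -9.
So x_n = 3·n + (-9) + 3·(-2)^n; at n=20 this is 3145779.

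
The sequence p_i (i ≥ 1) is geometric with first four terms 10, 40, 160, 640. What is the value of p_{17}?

Common ratio r = 4.
p_i = 10·4^(i-1).
p_{17} = 10·4^16 = 42949672960.

42949672960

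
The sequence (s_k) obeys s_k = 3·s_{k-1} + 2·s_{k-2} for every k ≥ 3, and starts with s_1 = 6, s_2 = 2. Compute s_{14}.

19319978

s_3 = 18  s_4 = 58  s_5 = 210  …  s_{11} = 427650  s_{12} = 1523098  s_{13} = 5424594  s_{14} = 19319978.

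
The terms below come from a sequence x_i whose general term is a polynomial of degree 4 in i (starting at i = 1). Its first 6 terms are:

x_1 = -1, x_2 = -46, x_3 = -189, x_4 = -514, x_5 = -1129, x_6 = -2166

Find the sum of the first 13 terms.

1st diffs: -45, -143, -325, -615, -1037.
2nd diffs: -98, -182, -290, -422.
3rd diffs: -84, -108, -132.
4th diffs: -24, -24 (constant).
Newton forward-difference form: x_i = -1 + (-45)·C(i-1,1) + (-98)·C(i-1,2) + (-84)·C(i-1,3) + (-24)·C(i-1,4).
Continuing: …, -3781, -6154, -9489, -14014, …, x_{13} = -37369.
Summing i = 1..13 (13 terms) gives -122499.

-122499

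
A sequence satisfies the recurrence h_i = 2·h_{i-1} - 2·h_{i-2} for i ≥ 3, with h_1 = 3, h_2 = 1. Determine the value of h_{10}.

Applying the relation repeatedly:
h_3 = -4, h_4 = -10, h_5 = -12, h_6 = -4, h_7 = 16, h_8 = 40, h_9 = 48, h_{10} = 16.

16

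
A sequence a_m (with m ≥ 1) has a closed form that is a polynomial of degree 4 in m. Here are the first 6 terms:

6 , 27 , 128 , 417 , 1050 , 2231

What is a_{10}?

1st diffs: 21, 101, 289, 633, 1181.
2nd diffs: 80, 188, 344, 548.
3rd diffs: 108, 156, 204.
4th diffs: 48, 48 (constant).
Newton forward-difference form: a_m = 6 + 21·C(m-1,1) + 80·C(m-1,2) + 108·C(m-1,3) + 48·C(m-1,4).
At m = 10: m-1 = 9, so a_{10} = 6 + 189 + 2880 + 9072 + 6048 = 18195.

18195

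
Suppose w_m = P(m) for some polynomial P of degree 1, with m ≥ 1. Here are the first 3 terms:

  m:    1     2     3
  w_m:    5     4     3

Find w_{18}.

1st diffs: -1, -1 (constant).
So w_m = -m + 6.
Evaluating at m = 18 gives w_{18} = -12.

-12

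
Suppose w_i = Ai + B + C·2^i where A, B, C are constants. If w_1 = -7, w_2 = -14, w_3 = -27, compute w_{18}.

The three given values yield: A + B + 2C = -7; 2A + B + 4C = -14; 3A + B + 8C = -27.
Subtracting the first from the second: A + 2C = -7.
Subtracting the second from the third: A + 4C = -13.
Solving: C = -3, A = -1, then B = 0.
Therefore w_{18} = -18 + 0 + (-3)·262144 = -786450.

-786450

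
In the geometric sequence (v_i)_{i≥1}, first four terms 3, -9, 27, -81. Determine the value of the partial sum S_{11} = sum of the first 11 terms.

Common ratio r = -3.
v_i = 3·(-3)^(i-1).
S = 3·((-3)^11 - 1)/(-3 - 1) = 3·(-177147 - 1)/(-4) = 132861.

132861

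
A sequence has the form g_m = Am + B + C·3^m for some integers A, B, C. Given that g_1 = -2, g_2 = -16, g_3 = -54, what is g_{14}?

-9565960

Write the equations: A + B + 3C = -2; 2A + B + 9C = -16; 3A + B + 27C = -54.
Subtracting the first from the second: A + 6C = -14.
Subtracting the second from the third: A + 18C = -38.
Solving: C = -2, A = -2, then B = 6.
So g_m = -2·m + 6 + (-2)·3^m; at m=14 this is -9565960.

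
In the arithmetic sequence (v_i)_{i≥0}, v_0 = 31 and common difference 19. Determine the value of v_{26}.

v_i = 31 + (i - 0)·19.
v_{26} = 31 + 26·19 = 525.

525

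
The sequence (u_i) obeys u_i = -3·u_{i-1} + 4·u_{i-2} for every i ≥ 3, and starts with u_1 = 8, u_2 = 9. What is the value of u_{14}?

13421781

Iterate the recurrence:
u_3 = 5  u_4 = 21  u_5 = -43  …  u_{11} = -209707  u_{12} = 838869  u_{13} = -3355435  u_{14} = 13421781.
(Characteristic roots are 1 and -4.)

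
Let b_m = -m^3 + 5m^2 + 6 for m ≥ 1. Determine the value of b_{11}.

-720

b_{11} = -1·11^3 + 5·11^2 + 6 = -720.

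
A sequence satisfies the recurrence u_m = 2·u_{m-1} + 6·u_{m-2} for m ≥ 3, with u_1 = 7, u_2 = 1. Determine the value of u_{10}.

268816

u_3 = 44  u_4 = 94  u_5 = 452  u_6 = 1468  u_7 = 5648  u_8 = 20104  u_9 = 74096  u_{10} = 268816.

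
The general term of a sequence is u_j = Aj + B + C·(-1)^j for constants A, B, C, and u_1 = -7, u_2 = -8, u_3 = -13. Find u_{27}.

-85

Plug in j = 1, 2, 3: A + B - C = -7; 2A + B + C = -8; 3A + B - C = -13.
Subtracting the first from the second: A + 2C = -1.
Subtracting the second from the third: A - 2C = -5.
Solving: C = 1, A = -3, then B = -3.
Hence u_{27} = -3·27 + (-3) + 1·(-1) = -85.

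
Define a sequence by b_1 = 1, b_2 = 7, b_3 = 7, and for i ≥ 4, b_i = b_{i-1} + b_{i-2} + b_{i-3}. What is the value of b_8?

Compute successive terms:
b_4 = 15;  b_5 = 29;  b_6 = 51;  b_7 = 95;  b_8 = 175.

175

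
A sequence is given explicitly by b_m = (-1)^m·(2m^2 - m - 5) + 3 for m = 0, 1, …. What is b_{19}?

-695

(-1)^19 = -1; 2m^2 - m - 5 at m=19 is 698; so b_{19} = -695.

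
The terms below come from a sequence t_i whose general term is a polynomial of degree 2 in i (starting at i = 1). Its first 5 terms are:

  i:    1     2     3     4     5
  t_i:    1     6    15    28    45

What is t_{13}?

1st diffs: 5, 9, 13, 17.
2nd diffs: 4, 4, 4 (constant).
So t_i = 2i^2 - i.
Evaluating at i = 13 gives t_{13} = 325.

325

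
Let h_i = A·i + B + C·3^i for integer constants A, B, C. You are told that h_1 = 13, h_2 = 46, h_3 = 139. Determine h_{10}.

295270

Write the equations: A + B + 3C = 13; 2A + B + 9C = 46; 3A + B + 27C = 139.
Subtracting the first from the second: A + 6C = 33.
Subtracting the second from the third: A + 18C = 93.
Solving: C = 5, A = 3, then B = -5.
Hence h_{10} = 3·10 + (-5) + 5·59049 = 295270.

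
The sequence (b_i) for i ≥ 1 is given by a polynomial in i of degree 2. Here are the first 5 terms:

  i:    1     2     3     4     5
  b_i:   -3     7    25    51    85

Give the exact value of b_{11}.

457

1st diffs: 10, 18, 26, 34.
2nd diffs: 8, 8, 8 (constant).
Newton forward-difference form: b_i = -3 + 10·C(i-1,1) + 8·C(i-1,2).
At i = 11: i-1 = 10, so b_{11} = -3 + 100 + 360 = 457.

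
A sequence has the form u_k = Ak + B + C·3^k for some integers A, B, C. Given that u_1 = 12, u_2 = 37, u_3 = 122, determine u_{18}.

The three given values yield: A + B + 3C = 12; 2A + B + 9C = 37; 3A + B + 27C = 122.
Subtracting the first from the second: A + 6C = 25.
Subtracting the second from the third: A + 18C = 85.
Solving: C = 5, A = -5, then B = 2.
Hence u_{18} = -5·18 + 2 + 5·387420489 = 1937102357.

1937102357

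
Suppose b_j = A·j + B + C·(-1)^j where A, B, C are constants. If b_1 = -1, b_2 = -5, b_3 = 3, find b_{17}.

The three given values yield: A + B - C = -1; 2A + B + C = -5; 3A + B - C = 3.
Subtracting the first from the second: A + 2C = -4.
Subtracting the second from the third: A - 2C = 8.
Solving: C = -3, A = 2, then B = -6.
So b_j = 2·j + (-6) + (-3)·(-1)^j; at j=17 this is 31.

31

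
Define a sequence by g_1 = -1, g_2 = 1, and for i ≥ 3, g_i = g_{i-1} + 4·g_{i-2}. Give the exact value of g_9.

-283

Step forward from the initial values:
g_3 = -3; g_4 = 1; g_5 = -11; g_6 = -7; g_7 = -51; g_8 = -79; g_9 = -283.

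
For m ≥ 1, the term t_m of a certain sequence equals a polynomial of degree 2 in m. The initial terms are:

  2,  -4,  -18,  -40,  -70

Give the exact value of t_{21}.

-1638

1st diffs: -6, -14, -22, -30.
2nd diffs: -8, -8, -8 (constant).
Newton forward-difference form: t_m = 2 + (-6)·C(m-1,1) + (-8)·C(m-1,2).
At m = 21: m-1 = 20, so t_{21} = 2 - 120 - 1520 = -1638.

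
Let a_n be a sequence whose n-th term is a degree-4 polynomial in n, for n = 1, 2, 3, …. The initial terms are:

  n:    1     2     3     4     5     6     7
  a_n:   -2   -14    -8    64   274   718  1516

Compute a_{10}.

1st diffs: -12, 6, 72, 210, 444, 798.
2nd diffs: 18, 66, 138, 234, 354.
3rd diffs: 48, 72, 96, 120.
4th diffs: 24, 24, 24 (constant).
Newton forward-difference form: a_n = -2 + (-12)·C(n-1,1) + 18·C(n-1,2) + 48·C(n-1,3) + 24·C(n-1,4).
At n = 10: n-1 = 9, so a_{10} = -2 - 108 + 648 + 4032 + 3024 = 7594.

7594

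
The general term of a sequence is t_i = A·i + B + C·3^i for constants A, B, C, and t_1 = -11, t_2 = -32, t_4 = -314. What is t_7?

The three given values yield: A + B + 3C = -11; 2A + B + 9C = -32; 4A + B + 81C = -314.
Subtracting the first from the second: A + 6C = -21.
Subtracting the second from the third: 2A + 72C = -282.
Solving: C = -4, A = 3, then B = -2.
Hence t_7 = 3·7 + (-2) + (-4)·2187 = -8729.

-8729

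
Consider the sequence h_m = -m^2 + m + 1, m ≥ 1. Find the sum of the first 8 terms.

-160

Over m = 1..8: Σm = 36, Σm² = 204.
Total = (-1)·204 + (1)·36 + (1)·8 = -160.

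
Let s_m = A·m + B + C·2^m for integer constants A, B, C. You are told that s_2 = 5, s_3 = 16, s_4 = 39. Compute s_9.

Write the equations: 2A + B + 4C = 5; 3A + B + 8C = 16; 4A + B + 16C = 39.
Subtracting the first from the second: A + 4C = 11.
Subtracting the second from the third: A + 8C = 23.
Solving: C = 3, A = -1, then B = -5.
Therefore s_9 = -9 + (-5) + 3·512 = 1522.

1522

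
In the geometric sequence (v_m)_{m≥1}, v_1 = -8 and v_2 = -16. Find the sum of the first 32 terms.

-34359738360

Common ratio r = 2.
v_m = (-8)·2^(m-1).
S = (-8)·(2^32 - 1)/(2 - 1) = (-8)·(4294967296 - 1)/(1) = -34359738360.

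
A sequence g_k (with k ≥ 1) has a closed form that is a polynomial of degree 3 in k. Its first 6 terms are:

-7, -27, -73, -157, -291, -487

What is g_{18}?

1st diffs: -20, -46, -84, -134, -196.
2nd diffs: -26, -38, -50, -62.
3rd diffs: -12, -12, -12 (constant).
Newton forward-difference form: g_k = -7 + (-20)·C(k-1,1) + (-26)·C(k-1,2) + (-12)·C(k-1,3).
At k = 18: k-1 = 17, so g_{18} = -7 - 340 - 3536 - 8160 = -12043.

-12043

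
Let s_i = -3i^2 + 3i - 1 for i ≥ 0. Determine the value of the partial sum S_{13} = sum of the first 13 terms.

Over i = 0..12: Σi = 78, Σi² = 650.
Total = (-3)·650 + (3)·78 + (-1)·13 = -1729.

-1729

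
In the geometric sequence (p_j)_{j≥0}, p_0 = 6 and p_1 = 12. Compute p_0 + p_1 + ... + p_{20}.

Common ratio r = 2.
p_j = 6·2^(j-0).
S = 6·(2^21 - 1)/(2 - 1) = 6·(2097152 - 1)/(1) = 12582906.

12582906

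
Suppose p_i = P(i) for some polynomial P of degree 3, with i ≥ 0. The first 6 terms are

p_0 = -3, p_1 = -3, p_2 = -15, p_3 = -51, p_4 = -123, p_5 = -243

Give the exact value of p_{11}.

1st diffs: 0, -12, -36, -72, -120.
2nd diffs: -12, -24, -36, -48.
3rd diffs: -12, -12, -12 (constant).
So p_i = -2i^3 + 2i - 3.
Evaluating at i = 11 gives p_{11} = -2643.

-2643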